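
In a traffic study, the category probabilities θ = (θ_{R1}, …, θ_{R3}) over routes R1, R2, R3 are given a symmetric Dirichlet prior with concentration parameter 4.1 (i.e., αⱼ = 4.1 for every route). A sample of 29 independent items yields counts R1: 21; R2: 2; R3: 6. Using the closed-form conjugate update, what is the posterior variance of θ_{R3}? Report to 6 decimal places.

The Dirichlet prior is conjugate to the Multinomial likelihood: each posterior αⱼ = prior αⱼ + observed count nⱼ.
Posterior concentration: (25.1, 6.1, 10.1), total = 41.3.
Var[θ_j] = α_j(Σα−α_j)/((Σα)²(Σα+1)) = 10.1·31.2/(41.3²·42.3) = 0.004368.

0.004368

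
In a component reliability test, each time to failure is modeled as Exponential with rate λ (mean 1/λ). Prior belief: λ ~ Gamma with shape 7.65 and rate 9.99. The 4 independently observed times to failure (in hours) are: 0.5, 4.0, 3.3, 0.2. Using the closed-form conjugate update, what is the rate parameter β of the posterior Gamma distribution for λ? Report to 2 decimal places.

17.99

With a Gamma(shape α, rate β) prior on the exponential rate λ, the posterior after n observations with total T = Σxᵢ is Gamma(α+n, β+T).
Sum of observations T = 8.0 hours; n = 4.
Posterior: Gamma(7.65+4, 9.99+8.0) = Gamma(11.65, 17.99).
Posterior β = 17.99.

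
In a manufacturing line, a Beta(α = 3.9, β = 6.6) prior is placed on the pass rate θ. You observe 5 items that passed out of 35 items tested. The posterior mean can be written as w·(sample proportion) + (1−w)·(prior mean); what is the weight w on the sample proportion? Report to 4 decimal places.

0.7692

The Beta prior is conjugate to a Binomial/Bernoulli likelihood; the update adds successes to α and failures to β.
Posterior mean = (α₀+k)/(α₀+β₀+n) = [n/(α₀+β₀+n)]·(k/n) + [(α₀+β₀)/(α₀+β₀+n)]·α₀/(α₀+β₀), so only n and the prior enter the weight.
The weight on the data is w = n/(α₀+β₀+n) = 35/(3.9+6.6+35) = 35/45.5 = 0.7692.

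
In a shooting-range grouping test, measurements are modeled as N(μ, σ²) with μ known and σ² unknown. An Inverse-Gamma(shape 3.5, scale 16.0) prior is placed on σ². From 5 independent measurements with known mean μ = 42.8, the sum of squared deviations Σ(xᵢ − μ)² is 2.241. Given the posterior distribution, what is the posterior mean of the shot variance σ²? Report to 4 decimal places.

3.4241

With known mean μ and an Inverse-Gamma(α, β) prior on σ², the Normal likelihood is conjugate: posterior is Inv-Gamma(α + n/2, β + Σ(xᵢ−μ)²/2).
Posterior: Inv-Gamma(3.5 + 5/2, 16.0 + 2.241/2) = Inv-Gamma(6.00, 17.1205).
E[σ²|data] = β/(α−1) = 17.1205/5.00 = 3.4241.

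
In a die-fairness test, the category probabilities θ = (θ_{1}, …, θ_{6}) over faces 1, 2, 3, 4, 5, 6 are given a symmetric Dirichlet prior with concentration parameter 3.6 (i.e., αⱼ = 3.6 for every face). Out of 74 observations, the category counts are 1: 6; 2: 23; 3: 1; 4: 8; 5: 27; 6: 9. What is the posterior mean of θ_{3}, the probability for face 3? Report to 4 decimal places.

0.0481

The Dirichlet prior is conjugate to the Multinomial likelihood: each posterior αⱼ = prior αⱼ + observed count nⱼ.
Posterior concentration: (9.6, 26.6, 4.6, 11.6, 30.6, 12.6), total = 95.6.
E[θ_{3}|data] = α_{3}/Σα = 4.6/95.6 = 0.0481.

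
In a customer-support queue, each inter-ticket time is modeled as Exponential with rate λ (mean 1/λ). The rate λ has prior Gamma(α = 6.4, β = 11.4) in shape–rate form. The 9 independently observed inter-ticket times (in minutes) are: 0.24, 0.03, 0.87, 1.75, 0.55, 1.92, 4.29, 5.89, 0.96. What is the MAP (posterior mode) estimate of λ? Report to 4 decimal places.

0.5161

With a Gamma(shape α, rate β) prior on the exponential rate λ, the posterior after n observations with total T = Σxᵢ is Gamma(α+n, β+T).
Sum of observations T = 16.50 minutes; n = 9.
Posterior: Gamma(6.4+9, 11.4+16.50) = Gamma(15.4, 27.90).
Mode = (α−1)/β = 0.5161.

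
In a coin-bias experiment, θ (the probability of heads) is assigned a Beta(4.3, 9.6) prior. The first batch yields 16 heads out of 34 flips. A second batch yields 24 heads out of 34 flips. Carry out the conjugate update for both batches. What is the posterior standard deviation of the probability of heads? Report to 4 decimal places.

0.0547

The Beta prior is conjugate to a Binomial/Bernoulli likelihood; the update adds successes to α and failures to β.
After batch 1: Beta(4.3+16, 9.6+18) = Beta(20.3, 27.6).
After batch 2: Beta(20.3+24, 27.6+10) = Beta(44.3, 37.6).
Var = αβ/((α+β)²(α+β+1)) = 44.3·37.6/(81.9²·82.9) = 0.00299550; SD = √0.00299550 = 0.0547.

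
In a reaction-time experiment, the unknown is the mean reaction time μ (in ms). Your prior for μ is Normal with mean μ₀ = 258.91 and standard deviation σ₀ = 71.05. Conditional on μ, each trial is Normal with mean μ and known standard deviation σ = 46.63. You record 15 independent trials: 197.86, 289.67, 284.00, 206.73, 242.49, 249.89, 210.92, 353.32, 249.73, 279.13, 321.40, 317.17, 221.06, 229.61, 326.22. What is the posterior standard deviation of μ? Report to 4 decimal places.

For Normal data with known variance σ², a Normal(μ₀, σ₀²) prior on μ is conjugate. Posterior precision = 1/σ₀² + n/σ²; posterior mean is the precision-weighted average of μ₀ and x̄.
σ₀² = 71.05² = 5048.1025, σ² = 46.63² = 2174.3569; σ² + n·σ₀² = 2174.3569 + 15·5048.1025 = 77895.8944.
Posterior precision = 1/σ₀² + n/σ² = 1/5048.1025 + 15/2174.3569 = (σ² + n·σ₀²)/(σ₀²σ²) = 77895.8944/(5048.1025·2174.3569); posterior variance σₙ² = σ₀²σ²/(σ² + n·σ₀²) = 5048.1025·2174.3569/77895.8944 = 140.910848.
Posterior SD = √σₙ² = √(5048.1025·2174.3569/77895.8944) = 11.8706.

11.8706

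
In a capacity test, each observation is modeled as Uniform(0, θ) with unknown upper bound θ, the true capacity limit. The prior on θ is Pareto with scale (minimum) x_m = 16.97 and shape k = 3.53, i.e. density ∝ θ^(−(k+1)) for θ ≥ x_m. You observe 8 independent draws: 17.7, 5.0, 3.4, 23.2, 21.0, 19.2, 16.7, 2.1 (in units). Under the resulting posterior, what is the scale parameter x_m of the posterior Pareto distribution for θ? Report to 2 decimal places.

A Pareto(scale x_m, shape k) prior on the upper bound θ of Uniform(0, θ) is conjugate: posterior is Pareto(max(x_m, max xᵢ), k + n).
Sample maximum = 23.2; prior scale x_m = 16.97 → posterior scale = max = 23.20.
Posterior shape = 3.53 + 8 = 11.53.
Posterior scale x_m = 23.20.

23.20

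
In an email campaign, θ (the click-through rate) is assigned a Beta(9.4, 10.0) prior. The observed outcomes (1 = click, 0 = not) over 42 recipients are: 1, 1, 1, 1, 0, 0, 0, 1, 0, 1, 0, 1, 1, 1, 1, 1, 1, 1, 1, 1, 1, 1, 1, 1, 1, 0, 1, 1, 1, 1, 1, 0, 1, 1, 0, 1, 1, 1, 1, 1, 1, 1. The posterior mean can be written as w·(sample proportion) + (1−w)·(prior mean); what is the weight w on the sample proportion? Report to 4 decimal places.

The Beta prior is conjugate to a Binomial/Bernoulli likelihood; the update adds successes to α and failures to β.
Posterior mean = (α₀+k)/(α₀+β₀+n) = [n/(α₀+β₀+n)]·(k/n) + [(α₀+β₀)/(α₀+β₀+n)]·α₀/(α₀+β₀), so only n and the prior enter the weight.
The weight on the data is w = n/(α₀+β₀+n) = 42/(9.4+10.0+42) = 42/61.4 = 0.6840.

0.6840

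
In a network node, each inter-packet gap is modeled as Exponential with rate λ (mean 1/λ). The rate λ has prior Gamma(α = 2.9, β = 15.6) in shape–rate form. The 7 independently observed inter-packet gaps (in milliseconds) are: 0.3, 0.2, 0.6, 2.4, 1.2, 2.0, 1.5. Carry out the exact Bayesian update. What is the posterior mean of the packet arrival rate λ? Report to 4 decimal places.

With a Gamma(shape α, rate β) prior on the exponential rate λ, the posterior after n observations with total T = Σxᵢ is Gamma(α+n, β+T).
Sum of observations T = 8.2 milliseconds; n = 7.
Posterior: Gamma(2.9+7, 15.6+8.2) = Gamma(9.9, 23.8).
Posterior mean of λ = α/β = 9.9/23.8 = 0.4160.

0.4160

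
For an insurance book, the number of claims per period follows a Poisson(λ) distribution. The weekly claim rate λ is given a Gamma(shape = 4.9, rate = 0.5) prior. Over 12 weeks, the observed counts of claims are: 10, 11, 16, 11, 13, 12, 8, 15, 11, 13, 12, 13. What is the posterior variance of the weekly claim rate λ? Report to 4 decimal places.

With a Gamma(shape α, rate β) prior, the Poisson likelihood is conjugate: the posterior is Gamma(α + ΣXᵢ, β + n).
Sum of counts S = 145 over n = 12 weeks.
Posterior: Gamma(α+S, β+n) = Gamma(4.9+145, 0.5+12) = Gamma(149.9, 12.5).
Var = α/β² = 149.9/12.5² = 0.9594.

0.9594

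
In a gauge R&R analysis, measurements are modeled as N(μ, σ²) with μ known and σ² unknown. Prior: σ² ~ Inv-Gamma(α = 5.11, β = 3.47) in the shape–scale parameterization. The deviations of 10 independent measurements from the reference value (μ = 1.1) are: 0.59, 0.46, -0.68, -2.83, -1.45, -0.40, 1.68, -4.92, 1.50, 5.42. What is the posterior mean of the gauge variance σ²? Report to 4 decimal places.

With known mean μ and an Inverse-Gamma(α, β) prior on σ², the Normal likelihood is conjugate: posterior is Inv-Gamma(α + n/2, β + Σ(xᵢ−μ)²/2).
Σ(xᵢ−μ)² = (0.59)² + (0.46)² + (-0.68)² + (-2.83)² + (-1.45)² + (-0.40)² + (1.68)² + (-4.92)² + (1.50)² + (5.42)² = 69.9487.
Posterior: Inv-Gamma(5.11 + 10/2, 3.47 + 69.9487/2) = Inv-Gamma(10.11, 38.44435).
E[σ²|data] = β/(α−1) = 38.44435/9.11 = 4.2200.

4.2200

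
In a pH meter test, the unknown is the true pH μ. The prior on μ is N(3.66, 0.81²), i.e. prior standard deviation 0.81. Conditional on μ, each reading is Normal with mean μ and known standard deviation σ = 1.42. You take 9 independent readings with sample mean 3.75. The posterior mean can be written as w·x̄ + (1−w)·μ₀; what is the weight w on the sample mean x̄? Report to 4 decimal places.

For Normal data with known variance σ², a Normal(μ₀, σ₀²) prior on μ is conjugate. Posterior precision = 1/σ₀² + n/σ²; posterior mean is the precision-weighted average of μ₀ and x̄.
σ₀² = 0.81² = 0.6561, σ² = 1.42² = 2.0164. Prior precision 1/σ₀² = 1/0.6561; data precision n/σ² = 9/2.0164.
w = (n/σ²)/(1/σ₀² + n/σ²) = n·σ₀²/(σ² + n·σ₀²) = 9·0.6561/(2.0164 + 9·0.6561) = 5.9049/7.9213 = 0.7454.

0.7454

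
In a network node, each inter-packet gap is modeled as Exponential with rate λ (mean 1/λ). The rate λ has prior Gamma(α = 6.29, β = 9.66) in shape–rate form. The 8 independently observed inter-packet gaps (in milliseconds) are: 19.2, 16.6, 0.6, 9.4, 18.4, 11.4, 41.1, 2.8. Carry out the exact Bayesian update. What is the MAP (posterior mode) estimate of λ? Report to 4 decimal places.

0.1029

With a Gamma(shape α, rate β) prior on the exponential rate λ, the posterior after n observations with total T = Σxᵢ is Gamma(α+n, β+T).
Sum of observations T = 119.5 milliseconds; n = 8.
Posterior: Gamma(6.29+8, 9.66+119.5) = Gamma(14.29, 129.16).
Mode = (α−1)/β = 0.1029.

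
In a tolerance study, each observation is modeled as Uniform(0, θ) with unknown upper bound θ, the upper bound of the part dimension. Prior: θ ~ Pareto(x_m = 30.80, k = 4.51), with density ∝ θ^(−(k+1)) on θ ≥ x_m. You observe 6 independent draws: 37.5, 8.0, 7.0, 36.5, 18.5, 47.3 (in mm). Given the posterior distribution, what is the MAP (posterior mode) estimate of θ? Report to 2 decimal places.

A Pareto(scale x_m, shape k) prior on the upper bound θ of Uniform(0, θ) is conjugate: posterior is Pareto(max(x_m, max xᵢ), k + n).
Sample maximum = 47.3; prior scale x_m = 30.80 → posterior scale = max = 47.30.
Posterior shape = 4.51 + 6 = 10.51.
The Pareto density is decreasing on [x_m, ∞), so the mode is x_m = 47.30.

47.30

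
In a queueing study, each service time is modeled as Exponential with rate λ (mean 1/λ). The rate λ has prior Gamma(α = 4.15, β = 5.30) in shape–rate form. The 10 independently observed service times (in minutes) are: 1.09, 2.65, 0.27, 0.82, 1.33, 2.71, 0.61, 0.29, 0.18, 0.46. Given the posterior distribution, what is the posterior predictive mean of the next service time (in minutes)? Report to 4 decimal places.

1.1947

With a Gamma(shape α, rate β) prior on the exponential rate λ, the posterior after n observations with total T = Σxᵢ is Gamma(α+n, β+T).
Sum of observations T = 10.41 minutes; n = 10.
Posterior: Gamma(4.15+10, 5.30+10.41) = Gamma(14.15, 15.71).
The predictive distribution for the next observation is Lomax; its mean is β/(α−1) = 15.71/13.15 = 1.1947.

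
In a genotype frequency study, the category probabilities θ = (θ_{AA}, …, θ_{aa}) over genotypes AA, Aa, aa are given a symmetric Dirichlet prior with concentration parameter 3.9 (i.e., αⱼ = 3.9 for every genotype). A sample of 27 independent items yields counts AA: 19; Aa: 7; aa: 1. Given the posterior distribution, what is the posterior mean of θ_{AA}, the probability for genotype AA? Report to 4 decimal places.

0.5917

The Dirichlet prior is conjugate to the Multinomial likelihood: each posterior αⱼ = prior αⱼ + observed count nⱼ.
Posterior concentration: (22.9, 10.9, 4.9), total = 38.7.
E[θ_{AA}|data] = α_{AA}/Σα = 22.9/38.7 = 0.5917.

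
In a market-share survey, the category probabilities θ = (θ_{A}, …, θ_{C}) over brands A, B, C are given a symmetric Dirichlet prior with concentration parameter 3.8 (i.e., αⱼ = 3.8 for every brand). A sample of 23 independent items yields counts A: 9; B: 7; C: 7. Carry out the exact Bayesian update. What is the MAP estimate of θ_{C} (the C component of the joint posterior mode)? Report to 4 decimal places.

The Dirichlet prior is conjugate to the Multinomial likelihood: each posterior αⱼ = prior αⱼ + observed count nⱼ.
Posterior concentration: (12.8, 10.8, 10.8), total = 34.4.
Joint mode component: (α_{C}−1)/(Σα−K) = 9.8/31.4 = 0.3121.

0.3121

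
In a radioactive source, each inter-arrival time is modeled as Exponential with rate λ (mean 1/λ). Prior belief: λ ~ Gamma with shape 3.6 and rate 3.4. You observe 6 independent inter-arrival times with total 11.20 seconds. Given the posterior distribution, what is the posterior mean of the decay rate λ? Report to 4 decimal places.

0.6575

With a Gamma(shape α, rate β) prior on the exponential rate λ, the posterior after n observations with total T = Σxᵢ is Gamma(α+n, β+T).
Posterior: Gamma(3.6+6, 3.4+11.20) = Gamma(9.6, 14.60).
Posterior mean of λ = α/β = 9.6/14.60 = 0.6575.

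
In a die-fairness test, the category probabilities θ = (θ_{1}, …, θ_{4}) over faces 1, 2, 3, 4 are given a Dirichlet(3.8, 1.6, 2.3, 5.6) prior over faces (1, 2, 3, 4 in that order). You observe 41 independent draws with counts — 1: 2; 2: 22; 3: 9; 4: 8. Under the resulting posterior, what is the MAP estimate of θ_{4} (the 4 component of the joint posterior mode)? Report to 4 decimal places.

The Dirichlet prior is conjugate to the Multinomial likelihood: each posterior αⱼ = prior αⱼ + observed count nⱼ.
Posterior concentration: (5.8, 23.6, 11.3, 13.6), total = 54.3.
Joint mode component: (α_{4}−1)/(Σα−K) = 12.6/50.3 = 0.2505.

0.2505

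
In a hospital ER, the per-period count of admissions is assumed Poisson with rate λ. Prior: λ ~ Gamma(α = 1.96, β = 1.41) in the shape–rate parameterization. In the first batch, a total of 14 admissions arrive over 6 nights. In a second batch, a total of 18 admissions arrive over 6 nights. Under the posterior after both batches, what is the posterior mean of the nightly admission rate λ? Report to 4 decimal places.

With a Gamma(shape α, rate β) prior, the Poisson likelihood is conjugate: the posterior is Gamma(α + ΣXᵢ, β + n).
After batch 1: Gamma(α+S, β+n) = Gamma(1.96+14, 1.41+6) = Gamma(15.96, 7.41).
After batch 2: Gamma(α+S, β+n) = Gamma(15.96+18, 7.41+6) = Gamma(33.96, 13.41).
Posterior mean = α/β = 33.96/13.41 = 2.5324.

2.5324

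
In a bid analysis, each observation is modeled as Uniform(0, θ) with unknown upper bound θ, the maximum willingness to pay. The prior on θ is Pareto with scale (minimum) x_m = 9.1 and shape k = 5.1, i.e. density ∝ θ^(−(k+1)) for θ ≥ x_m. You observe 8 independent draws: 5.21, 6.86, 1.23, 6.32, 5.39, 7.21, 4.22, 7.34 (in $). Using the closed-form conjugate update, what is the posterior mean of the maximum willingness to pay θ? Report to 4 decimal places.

9.8521

A Pareto(scale x_m, shape k) prior on the upper bound θ of Uniform(0, θ) is conjugate: posterior is Pareto(max(x_m, max xᵢ), k + n).
Sample maximum = 7.34; prior scale x_m = 9.1 → posterior scale = max = 9.10.
Posterior shape = 5.1 + 8 = 13.1.
E[θ|data] = k·x_m/(k−1) = 13.1·9.10/12.1 = 9.8521.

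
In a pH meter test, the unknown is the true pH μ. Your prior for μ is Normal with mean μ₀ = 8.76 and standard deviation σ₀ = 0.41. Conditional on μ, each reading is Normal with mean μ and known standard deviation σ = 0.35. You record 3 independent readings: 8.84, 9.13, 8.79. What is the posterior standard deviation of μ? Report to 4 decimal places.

0.1813

For Normal data with known variance σ², a Normal(μ₀, σ₀²) prior on μ is conjugate. Posterior precision = 1/σ₀² + n/σ²; posterior mean is the precision-weighted average of μ₀ and x̄.
σ₀² = 0.41² = 0.1681, σ² = 0.35² = 0.1225; σ² + n·σ₀² = 0.1225 + 3·0.1681 = 0.6268.
Posterior precision = 1/σ₀² + n/σ² = 1/0.1681 + 3/0.1225 = (σ² + n·σ₀²)/(σ₀²σ²) = 0.6268/(0.1681·0.1225); posterior variance σₙ² = σ₀²σ²/(σ² + n·σ₀²) = 0.1681·0.1225/0.6268 = 0.032853.
Posterior SD = √σₙ² = √(0.1681·0.1225/0.6268) = 0.1813.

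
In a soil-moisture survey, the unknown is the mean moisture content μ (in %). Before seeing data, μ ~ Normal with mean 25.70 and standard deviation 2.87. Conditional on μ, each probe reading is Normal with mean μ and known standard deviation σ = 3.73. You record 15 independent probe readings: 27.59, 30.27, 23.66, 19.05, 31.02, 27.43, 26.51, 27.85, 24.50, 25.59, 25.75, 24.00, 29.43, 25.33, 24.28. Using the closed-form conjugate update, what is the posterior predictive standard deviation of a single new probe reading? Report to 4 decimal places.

3.8401

For Normal data with known variance σ², a Normal(μ₀, σ₀²) prior on μ is conjugate. Posterior precision = 1/σ₀² + n/σ²; posterior mean is the precision-weighted average of μ₀ and x̄.
σ₀² = 2.87² = 8.2369, σ² = 3.73² = 13.9129; σ² + n·σ₀² = 13.9129 + 15·8.2369 = 137.4664.
Posterior precision = 1/σ₀² + n/σ² = 1/8.2369 + 15/13.9129 = (σ² + n·σ₀²)/(σ₀²σ²) = 137.4664/(8.2369·13.9129); posterior variance σₙ² = σ₀²σ²/(σ² + n·σ₀²) = 8.2369·13.9129/137.4664 = 0.833652.
Predictive variance for one new observation = σₙ² + σ² = 8.2369·13.9129/137.4664 + 13.9129 = σ²·(σ₀² + 137.4664)/137.4664 = 13.9129·145.7033/137.4664 = 14.746552; SD = √(13.9129·145.7033/137.4664) = 3.8401.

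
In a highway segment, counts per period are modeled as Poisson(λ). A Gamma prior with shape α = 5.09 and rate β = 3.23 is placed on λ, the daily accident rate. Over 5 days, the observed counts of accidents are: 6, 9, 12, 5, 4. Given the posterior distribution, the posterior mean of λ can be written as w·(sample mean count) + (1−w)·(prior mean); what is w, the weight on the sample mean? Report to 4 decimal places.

0.6075

With a Gamma(shape α, rate β) prior, the Poisson likelihood is conjugate: the posterior is Gamma(α + ΣXᵢ, β + n).
Posterior mean = (α₀+S)/(β₀+n) = [n/(β₀+n)]·(S/n) + [β₀/(β₀+n)]·(α₀/β₀), so only n and β₀ enter the weight.
Weight on data w = n/(β₀+n) = 5/(3.23+5) = 5/8.23 = 0.6075.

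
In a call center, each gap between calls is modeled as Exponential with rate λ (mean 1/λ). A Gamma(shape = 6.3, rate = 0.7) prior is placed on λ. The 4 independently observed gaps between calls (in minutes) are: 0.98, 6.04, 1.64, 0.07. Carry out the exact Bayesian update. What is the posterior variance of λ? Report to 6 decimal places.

0.115828

With a Gamma(shape α, rate β) prior on the exponential rate λ, the posterior after n observations with total T = Σxᵢ is Gamma(α+n, β+T).
Sum of observations T = 8.73 minutes; n = 4.
Posterior: Gamma(6.3+4, 0.7+8.73) = Gamma(10.3, 9.43).
Var = α/β² = 0.115828.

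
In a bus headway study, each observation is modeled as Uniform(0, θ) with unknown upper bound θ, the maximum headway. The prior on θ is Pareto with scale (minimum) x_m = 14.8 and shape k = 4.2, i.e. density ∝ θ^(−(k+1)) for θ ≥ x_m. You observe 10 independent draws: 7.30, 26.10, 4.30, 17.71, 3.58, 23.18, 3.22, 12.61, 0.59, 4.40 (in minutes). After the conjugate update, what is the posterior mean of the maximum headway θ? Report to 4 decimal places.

28.0773

A Pareto(scale x_m, shape k) prior on the upper bound θ of Uniform(0, θ) is conjugate: posterior is Pareto(max(x_m, max xᵢ), k + n).
Sample maximum = 26.10; prior scale x_m = 14.8 → posterior scale = max = 26.10.
Posterior shape = 4.2 + 10 = 14.2.
E[θ|data] = k·x_m/(k−1) = 14.2·26.10/13.2 = 28.0773.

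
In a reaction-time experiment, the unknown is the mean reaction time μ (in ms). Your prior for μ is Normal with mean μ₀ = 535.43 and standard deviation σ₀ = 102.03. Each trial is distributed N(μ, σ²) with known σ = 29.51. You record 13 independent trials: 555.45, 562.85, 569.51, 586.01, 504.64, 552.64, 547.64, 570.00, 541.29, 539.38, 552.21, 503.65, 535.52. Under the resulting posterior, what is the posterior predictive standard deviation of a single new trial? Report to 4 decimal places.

For Normal data with known variance σ², a Normal(μ₀, σ₀²) prior on μ is conjugate. Posterior precision = 1/σ₀² + n/σ²; posterior mean is the precision-weighted average of μ₀ and x̄.
σ₀² = 102.03² = 10410.1209, σ² = 29.51² = 870.8401; σ² + n·σ₀² = 870.8401 + 13·10410.1209 = 136202.4118.
Posterior precision = 1/σ₀² + n/σ² = 1/10410.1209 + 13/870.8401 = (σ² + n·σ₀²)/(σ₀²σ²) = 136202.4118/(10410.1209·870.8401); posterior variance σₙ² = σ₀²σ²/(σ² + n·σ₀²) = 10410.1209·870.8401/136202.4118 = 66.559399.
Predictive variance for one new observation = σₙ² + σ² = 10410.1209·870.8401/136202.4118 + 870.8401 = σ²·(σ₀² + 136202.4118)/136202.4118 = 870.8401·146612.5327/136202.4118 = 937.399499; SD = √(870.8401·146612.5327/136202.4118) = 30.6170.

30.6170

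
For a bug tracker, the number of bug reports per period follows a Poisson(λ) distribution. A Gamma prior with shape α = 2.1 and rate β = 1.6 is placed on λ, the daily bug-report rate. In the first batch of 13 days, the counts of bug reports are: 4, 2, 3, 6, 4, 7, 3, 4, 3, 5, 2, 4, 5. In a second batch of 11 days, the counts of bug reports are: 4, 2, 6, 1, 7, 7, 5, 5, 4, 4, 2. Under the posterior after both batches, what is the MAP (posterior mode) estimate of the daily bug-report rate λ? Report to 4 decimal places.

3.9102

With a Gamma(shape α, rate β) prior, the Poisson likelihood is conjugate: the posterior is Gamma(α + ΣXᵢ, β + n).
Batch 1: sum of counts S = 52 over n = 13 days.
After batch 1: Gamma(α+S, β+n) = Gamma(2.1+52, 1.6+13) = Gamma(54.1, 14.6).
Batch 2: sum of counts S = 47 over n = 11 days.
After batch 2: Gamma(α+S, β+n) = Gamma(54.1+47, 14.6+11) = Gamma(101.1, 25.6).
Mode of Gamma(α,β) for α≥1 is (α−1)/β = 100.1/25.6 = 3.9102.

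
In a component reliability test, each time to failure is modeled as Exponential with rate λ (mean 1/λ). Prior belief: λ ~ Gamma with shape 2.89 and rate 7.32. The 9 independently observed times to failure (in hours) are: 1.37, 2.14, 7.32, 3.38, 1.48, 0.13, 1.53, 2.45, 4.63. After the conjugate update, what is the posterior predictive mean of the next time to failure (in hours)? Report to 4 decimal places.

With a Gamma(shape α, rate β) prior on the exponential rate λ, the posterior after n observations with total T = Σxᵢ is Gamma(α+n, β+T).
Sum of observations T = 24.43 hours; n = 9.
Posterior: Gamma(2.89+9, 7.32+24.43) = Gamma(11.89, 31.75).
The predictive distribution for the next observation is Lomax; its mean is β/(α−1) = 31.75/10.89 = 2.9155.

2.9155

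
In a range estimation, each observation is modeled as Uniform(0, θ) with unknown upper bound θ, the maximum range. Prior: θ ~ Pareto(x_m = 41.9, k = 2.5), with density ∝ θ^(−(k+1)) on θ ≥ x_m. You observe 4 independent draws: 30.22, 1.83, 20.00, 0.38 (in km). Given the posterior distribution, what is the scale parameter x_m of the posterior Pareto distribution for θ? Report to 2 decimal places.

41.90

A Pareto(scale x_m, shape k) prior on the upper bound θ of Uniform(0, θ) is conjugate: posterior is Pareto(max(x_m, max xᵢ), k + n).
Sample maximum = 30.22; prior scale x_m = 41.9 → posterior scale = max = 41.90.
Posterior shape = 2.5 + 4 = 6.5.
Posterior scale x_m = 41.90.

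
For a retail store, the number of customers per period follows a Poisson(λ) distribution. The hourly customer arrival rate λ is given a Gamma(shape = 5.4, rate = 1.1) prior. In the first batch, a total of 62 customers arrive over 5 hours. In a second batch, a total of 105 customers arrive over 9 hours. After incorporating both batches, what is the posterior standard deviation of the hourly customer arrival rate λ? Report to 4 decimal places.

0.8695

With a Gamma(shape α, rate β) prior, the Poisson likelihood is conjugate: the posterior is Gamma(α + ΣXᵢ, β + n).
After batch 1: Gamma(α+S, β+n) = Gamma(5.4+62, 1.1+5) = Gamma(67.4, 6.1).
After batch 2: Gamma(α+S, β+n) = Gamma(67.4+105, 6.1+9) = Gamma(172.4, 15.1).
SD = √α/β = √172.4/15.1 = 0.8695.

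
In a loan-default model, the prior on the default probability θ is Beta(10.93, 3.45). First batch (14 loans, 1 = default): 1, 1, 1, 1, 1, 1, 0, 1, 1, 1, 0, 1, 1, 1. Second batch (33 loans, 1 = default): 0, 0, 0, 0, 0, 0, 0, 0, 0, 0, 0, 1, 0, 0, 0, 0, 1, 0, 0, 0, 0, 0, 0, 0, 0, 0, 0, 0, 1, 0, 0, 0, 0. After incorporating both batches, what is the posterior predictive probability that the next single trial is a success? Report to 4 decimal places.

The Beta prior is conjugate to a Binomial/Bernoulli likelihood; the update adds successes to α and failures to β.
After batch 1: Beta(10.93+12, 3.45+2) = Beta(22.93, 5.45).
After batch 2: Beta(22.93+3, 5.45+30) = Beta(25.93, 35.45).
For a single future Bernoulli trial, P(success | data) = α/(α+β) = 0.4225.

0.4225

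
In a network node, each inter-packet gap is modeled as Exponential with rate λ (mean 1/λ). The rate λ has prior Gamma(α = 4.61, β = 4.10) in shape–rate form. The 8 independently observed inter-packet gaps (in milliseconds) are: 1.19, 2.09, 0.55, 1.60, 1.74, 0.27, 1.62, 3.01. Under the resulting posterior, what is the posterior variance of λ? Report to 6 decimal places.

With a Gamma(shape α, rate β) prior on the exponential rate λ, the posterior after n observations with total T = Σxᵢ is Gamma(α+n, β+T).
Sum of observations T = 12.07 milliseconds; n = 8.
Posterior: Gamma(4.61+8, 4.10+12.07) = Gamma(12.61, 16.17).
Var = α/β² = 0.048228.

0.048228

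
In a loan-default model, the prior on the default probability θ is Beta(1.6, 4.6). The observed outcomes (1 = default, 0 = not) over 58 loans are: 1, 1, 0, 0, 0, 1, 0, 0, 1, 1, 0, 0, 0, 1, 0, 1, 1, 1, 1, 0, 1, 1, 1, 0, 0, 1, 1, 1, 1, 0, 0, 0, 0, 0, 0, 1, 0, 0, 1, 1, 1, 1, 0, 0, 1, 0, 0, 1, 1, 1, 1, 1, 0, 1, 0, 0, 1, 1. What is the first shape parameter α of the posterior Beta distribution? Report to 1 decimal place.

The Beta prior is conjugate to a Binomial/Bernoulli likelihood; the update adds successes to α and failures to β.
Posterior: Beta(α+k, β+n−k) = Beta(1.6+31, 4.6+27) = Beta(32.6, 31.6).
Posterior α = 32.6.

32.6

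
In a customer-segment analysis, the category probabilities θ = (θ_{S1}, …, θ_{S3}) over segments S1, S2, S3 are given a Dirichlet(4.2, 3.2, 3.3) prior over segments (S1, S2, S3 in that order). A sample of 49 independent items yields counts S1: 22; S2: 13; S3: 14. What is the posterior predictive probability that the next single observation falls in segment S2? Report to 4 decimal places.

The Dirichlet prior is conjugate to the Multinomial likelihood: each posterior αⱼ = prior αⱼ + observed count nⱼ.
Posterior concentration: (26.2, 16.2, 17.3), total = 59.7.
P(next = S2 | data) = α_{S2}/Σα = 0.2714.

0.2714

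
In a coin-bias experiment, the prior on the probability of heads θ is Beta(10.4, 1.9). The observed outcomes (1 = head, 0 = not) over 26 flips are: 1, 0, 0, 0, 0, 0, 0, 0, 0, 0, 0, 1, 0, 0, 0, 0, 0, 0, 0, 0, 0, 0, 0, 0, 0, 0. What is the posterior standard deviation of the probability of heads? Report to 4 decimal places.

0.0746

The Beta prior is conjugate to a Binomial/Bernoulli likelihood; the update adds successes to α and failures to β.
Posterior: Beta(α+k, β+n−k) = Beta(10.4+2, 1.9+24) = Beta(12.4, 25.9).
Var = αβ/((α+β)²(α+β+1)) = 12.4·25.9/(38.3²·39.3) = 0.00557098; SD = √0.00557098 = 0.0746.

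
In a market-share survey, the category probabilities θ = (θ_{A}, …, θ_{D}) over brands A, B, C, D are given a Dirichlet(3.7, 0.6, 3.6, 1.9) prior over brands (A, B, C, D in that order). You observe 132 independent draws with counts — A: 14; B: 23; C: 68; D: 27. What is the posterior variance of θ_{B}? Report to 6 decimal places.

0.000972

The Dirichlet prior is conjugate to the Multinomial likelihood: each posterior αⱼ = prior αⱼ + observed count nⱼ.
Posterior concentration: (17.7, 23.6, 71.6, 28.9), total = 141.8.
Var[θ_j] = α_j(Σα−α_j)/((Σα)²(Σα+1)) = 23.6·118.2/(141.8²·142.8) = 0.000972.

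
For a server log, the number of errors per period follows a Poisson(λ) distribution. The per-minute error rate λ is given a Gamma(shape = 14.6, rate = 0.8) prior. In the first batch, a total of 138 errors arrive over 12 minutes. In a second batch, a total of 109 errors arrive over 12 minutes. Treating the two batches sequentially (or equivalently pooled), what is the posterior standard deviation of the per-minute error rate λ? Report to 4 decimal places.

With a Gamma(shape α, rate β) prior, the Poisson likelihood is conjugate: the posterior is Gamma(α + ΣXᵢ, β + n).
After batch 1: Gamma(α+S, β+n) = Gamma(14.6+138, 0.8+12) = Gamma(152.6, 12.8).
After batch 2: Gamma(α+S, β+n) = Gamma(152.6+109, 12.8+12) = Gamma(261.6, 24.8).
SD = √α/β = √261.6/24.8 = 0.6522.

0.6522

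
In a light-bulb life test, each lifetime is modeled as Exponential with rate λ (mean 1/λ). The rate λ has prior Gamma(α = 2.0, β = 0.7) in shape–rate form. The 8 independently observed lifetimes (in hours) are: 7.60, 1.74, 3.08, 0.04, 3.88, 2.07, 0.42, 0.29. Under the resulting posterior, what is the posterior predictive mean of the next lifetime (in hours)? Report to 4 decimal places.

2.2022

With a Gamma(shape α, rate β) prior on the exponential rate λ, the posterior after n observations with total T = Σxᵢ is Gamma(α+n, β+T).
Sum of observations T = 19.12 hours; n = 8.
Posterior: Gamma(2.0+8, 0.7+19.12) = Gamma(10.0, 19.82).
The predictive distribution for the next observation is Lomax; its mean is β/(α−1) = 19.82/9.0 = 2.2022.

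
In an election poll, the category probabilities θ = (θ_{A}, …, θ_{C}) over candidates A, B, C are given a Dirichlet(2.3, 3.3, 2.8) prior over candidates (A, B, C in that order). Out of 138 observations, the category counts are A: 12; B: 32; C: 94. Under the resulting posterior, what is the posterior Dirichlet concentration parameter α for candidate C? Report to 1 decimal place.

The Dirichlet prior is conjugate to the Multinomial likelihood: each posterior αⱼ = prior αⱼ + observed count nⱼ.
Posterior concentration: (14.3, 35.3, 96.8), total = 146.4.
α_{C} = 2.8 + 94 = 96.8.

96.8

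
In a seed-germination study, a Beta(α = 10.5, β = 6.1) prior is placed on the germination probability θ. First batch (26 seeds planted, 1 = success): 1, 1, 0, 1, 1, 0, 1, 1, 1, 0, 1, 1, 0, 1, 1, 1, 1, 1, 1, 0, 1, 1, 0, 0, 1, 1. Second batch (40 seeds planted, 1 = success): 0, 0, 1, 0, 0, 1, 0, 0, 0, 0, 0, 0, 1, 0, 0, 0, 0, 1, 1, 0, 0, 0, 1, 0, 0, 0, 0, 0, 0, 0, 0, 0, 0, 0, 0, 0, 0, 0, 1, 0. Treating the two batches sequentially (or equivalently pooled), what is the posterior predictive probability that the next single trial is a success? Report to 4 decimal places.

0.4419

The Beta prior is conjugate to a Binomial/Bernoulli likelihood; the update adds successes to α and failures to β.
After batch 1: Beta(10.5+19, 6.1+7) = Beta(29.5, 13.1).
After batch 2: Beta(29.5+7, 13.1+33) = Beta(36.5, 46.1).
For a single future Bernoulli trial, P(success | data) = α/(α+β) = 0.4419.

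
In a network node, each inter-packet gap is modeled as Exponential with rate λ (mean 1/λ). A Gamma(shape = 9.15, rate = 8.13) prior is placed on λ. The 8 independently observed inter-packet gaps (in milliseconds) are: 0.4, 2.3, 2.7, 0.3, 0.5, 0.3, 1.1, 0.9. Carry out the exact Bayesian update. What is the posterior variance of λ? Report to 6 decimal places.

0.062013

With a Gamma(shape α, rate β) prior on the exponential rate λ, the posterior after n observations with total T = Σxᵢ is Gamma(α+n, β+T).
Sum of observations T = 8.5 milliseconds; n = 8.
Posterior: Gamma(9.15+8, 8.13+8.5) = Gamma(17.15, 16.63).
Var = α/β² = 0.062013.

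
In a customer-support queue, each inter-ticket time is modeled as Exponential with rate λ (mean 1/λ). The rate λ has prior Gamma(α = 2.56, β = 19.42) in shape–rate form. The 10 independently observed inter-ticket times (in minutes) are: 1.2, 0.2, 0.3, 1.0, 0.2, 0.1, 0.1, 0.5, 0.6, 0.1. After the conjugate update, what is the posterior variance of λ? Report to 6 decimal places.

With a Gamma(shape α, rate β) prior on the exponential rate λ, the posterior after n observations with total T = Σxᵢ is Gamma(α+n, β+T).
Sum of observations T = 4.3 minutes; n = 10.
Posterior: Gamma(2.56+10, 19.42+4.3) = Gamma(12.56, 23.72).
Var = α/β² = 0.022323.

0.022323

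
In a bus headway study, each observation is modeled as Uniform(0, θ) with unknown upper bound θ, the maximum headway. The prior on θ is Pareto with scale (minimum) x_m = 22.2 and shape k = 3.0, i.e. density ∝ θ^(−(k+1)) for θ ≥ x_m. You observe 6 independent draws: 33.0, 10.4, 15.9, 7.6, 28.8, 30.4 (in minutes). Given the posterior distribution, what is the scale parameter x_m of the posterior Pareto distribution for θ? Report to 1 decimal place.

33.0

A Pareto(scale x_m, shape k) prior on the upper bound θ of Uniform(0, θ) is conjugate: posterior is Pareto(max(x_m, max xᵢ), k + n).
Sample maximum = 33.0; prior scale x_m = 22.2 → posterior scale = max = 33.0.
Posterior shape = 3.0 + 6 = 9.0.
Posterior scale x_m = 33.0.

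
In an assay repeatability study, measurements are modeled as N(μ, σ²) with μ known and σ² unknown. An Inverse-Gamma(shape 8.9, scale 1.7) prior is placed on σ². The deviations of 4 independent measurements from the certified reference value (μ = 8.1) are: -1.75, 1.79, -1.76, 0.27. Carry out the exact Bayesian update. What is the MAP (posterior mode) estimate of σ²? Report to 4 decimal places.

0.5394

With known mean μ and an Inverse-Gamma(α, β) prior on σ², the Normal likelihood is conjugate: posterior is Inv-Gamma(α + n/2, β + Σ(xᵢ−μ)²/2).
Σ(xᵢ−μ)² = (-1.75)² + (1.79)² + (-1.76)² + (0.27)² = 9.4371.
Posterior: Inv-Gamma(8.9 + 4/2, 1.7 + 9.4371/2) = Inv-Gamma(10.90, 6.41855).
Mode = β/(α+1) = 6.41855/11.90 = 0.5394.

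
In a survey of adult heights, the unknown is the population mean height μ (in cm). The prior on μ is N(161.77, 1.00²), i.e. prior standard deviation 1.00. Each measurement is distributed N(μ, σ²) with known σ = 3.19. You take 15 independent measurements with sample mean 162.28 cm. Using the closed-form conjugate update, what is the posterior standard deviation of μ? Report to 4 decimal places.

0.6358

For Normal data with known variance σ², a Normal(μ₀, σ₀²) prior on μ is conjugate. Posterior precision = 1/σ₀² + n/σ²; posterior mean is the precision-weighted average of μ₀ and x̄.
σ₀² = 1.00² = 1, σ² = 3.19² = 10.1761; σ² + n·σ₀² = 10.1761 + 15·1 = 25.1761.
Posterior precision = 1/σ₀² + n/σ² = 1/1 + 15/10.1761 = (σ² + n·σ₀²)/(σ₀²σ²) = 25.1761/(1·10.1761); posterior variance σₙ² = σ₀²σ²/(σ² + n·σ₀²) = 1·10.1761/25.1761 = 0.404197.
Posterior SD = √σₙ² = √(1·10.1761/25.1761) = 0.6358.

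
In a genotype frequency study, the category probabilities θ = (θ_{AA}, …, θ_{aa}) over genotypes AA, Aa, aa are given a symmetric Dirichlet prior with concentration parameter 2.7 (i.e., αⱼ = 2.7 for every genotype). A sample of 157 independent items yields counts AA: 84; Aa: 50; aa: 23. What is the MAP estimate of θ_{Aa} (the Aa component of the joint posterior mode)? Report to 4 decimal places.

The Dirichlet prior is conjugate to the Multinomial likelihood: each posterior αⱼ = prior αⱼ + observed count nⱼ.
Posterior concentration: (86.7, 52.7, 25.7), total = 165.1.
Joint mode component: (α_{Aa}−1)/(Σα−K) = 51.7/162.1 = 0.3189.

0.3189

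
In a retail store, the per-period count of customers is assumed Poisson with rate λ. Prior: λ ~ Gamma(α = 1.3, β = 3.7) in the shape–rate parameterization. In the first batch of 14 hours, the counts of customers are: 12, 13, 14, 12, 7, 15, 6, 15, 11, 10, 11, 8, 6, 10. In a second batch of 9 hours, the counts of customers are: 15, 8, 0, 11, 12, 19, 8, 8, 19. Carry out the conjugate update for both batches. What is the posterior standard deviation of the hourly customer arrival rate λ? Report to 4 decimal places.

0.5937

With a Gamma(shape α, rate β) prior, the Poisson likelihood is conjugate: the posterior is Gamma(α + ΣXᵢ, β + n).
Batch 1: sum of counts S = 150 over n = 14 hours.
After batch 1: Gamma(α+S, β+n) = Gamma(1.3+150, 3.7+14) = Gamma(151.3, 17.7).
Batch 2: sum of counts S = 100 over n = 9 hours.
After batch 2: Gamma(α+S, β+n) = Gamma(151.3+100, 17.7+9) = Gamma(251.3, 26.7).
SD = √α/β = √251.3/26.7 = 0.5937.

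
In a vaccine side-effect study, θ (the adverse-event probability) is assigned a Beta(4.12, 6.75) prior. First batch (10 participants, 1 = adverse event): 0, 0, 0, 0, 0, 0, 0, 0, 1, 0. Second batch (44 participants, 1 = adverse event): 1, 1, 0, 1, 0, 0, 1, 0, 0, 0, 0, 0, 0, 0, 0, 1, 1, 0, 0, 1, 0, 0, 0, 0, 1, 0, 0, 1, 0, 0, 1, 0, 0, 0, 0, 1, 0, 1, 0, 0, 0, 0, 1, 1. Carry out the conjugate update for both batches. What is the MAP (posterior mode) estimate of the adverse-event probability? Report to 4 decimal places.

The Beta prior is conjugate to a Binomial/Bernoulli likelihood; the update adds successes to α and failures to β.
After batch 1: Beta(4.12+1, 6.75+9) = Beta(5.12, 15.75).
After batch 2: Beta(5.12+14, 15.75+30) = Beta(19.12, 45.75).
Mode of Beta(a,b) for a,b>1 is (a−1)/(a+b−2) = 18.12/62.87 = 0.2882.

0.2882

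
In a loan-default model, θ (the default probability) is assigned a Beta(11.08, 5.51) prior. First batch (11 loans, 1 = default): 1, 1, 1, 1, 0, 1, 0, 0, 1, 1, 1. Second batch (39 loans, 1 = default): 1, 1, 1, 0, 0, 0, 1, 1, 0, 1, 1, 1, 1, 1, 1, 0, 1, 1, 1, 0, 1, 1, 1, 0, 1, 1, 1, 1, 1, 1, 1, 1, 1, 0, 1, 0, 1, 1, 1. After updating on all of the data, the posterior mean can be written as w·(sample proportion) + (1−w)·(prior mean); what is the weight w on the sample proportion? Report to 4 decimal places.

The Beta prior is conjugate to a Binomial/Bernoulli likelihood; the update adds successes to α and failures to β.
Total number of loans: n = 11 + 39 = 50.
Posterior mean = (α₀+k)/(α₀+β₀+n) = [n/(α₀+β₀+n)]·(k/n) + [(α₀+β₀)/(α₀+β₀+n)]·α₀/(α₀+β₀), so only n and the prior enter the weight.
The weight on the data is w = n/(α₀+β₀+n) = 50/(11.08+5.51+50) = 50/66.59 = 0.7509.

0.7509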